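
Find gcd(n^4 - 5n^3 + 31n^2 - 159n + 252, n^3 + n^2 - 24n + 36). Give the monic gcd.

n - 3

Euclidean algorithm in ℚ[n]:
  n^4 - 5n^3 + 31n^2 - 159n + 252 = (n - 6)(n^3 + n^2 - 24n + 36) + (61n^2 - 339n + 468)
  n^3 + n^2 - 24n + 36 = ((1/61)n + 400/3721)(61n^2 - 339n + 468) + ((17748/3721)n - 53244/3721)
  61n^2 - 339n + 468 = ((226981/17748)n - 48373/1479)((17748/3721)n - 53244/3721) + (0)
Last nonzero remainder: (17748/3721)n - 53244/3721. Dividing through by 17748/3721 gives the monic gcd n - 3.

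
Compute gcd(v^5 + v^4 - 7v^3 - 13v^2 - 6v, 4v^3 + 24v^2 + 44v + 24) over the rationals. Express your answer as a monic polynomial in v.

Repeated division with remainder:
  v^5 + v^4 - 7v^3 - 13v^2 - 6v = ((1/4)v^2 - (5/4)v + 3)(4v^3 + 24v^2 + 44v + 24) + (-36v^2 - 108v - 72)
  4v^3 + 24v^2 + 44v + 24 = (-(1/9)v - 1/3)(-36v^2 - 108v - 72) + (0)
Last nonzero remainder: -36v^2 - 108v - 72. Dividing through by -36 gives the monic gcd v^2 + 3v + 2.

v^2 + 3v + 2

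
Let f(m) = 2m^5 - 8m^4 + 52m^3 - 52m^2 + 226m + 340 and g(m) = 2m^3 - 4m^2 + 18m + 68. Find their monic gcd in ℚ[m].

By polynomial division,
  2m^5 - 8m^4 + 52m^3 - 52m^2 + 226m + 340 = (m^2 - 2m + 13)(2m^3 - 4m^2 + 18m + 68) + (-32m^2 + 128m - 544)
  2m^3 - 4m^2 + 18m + 68 = (-(1/16)m - 1/8)(-32m^2 + 128m - 544) + (0)
Last nonzero remainder: -32m^2 + 128m - 544. Dividing through by -32 gives the monic gcd m^2 - 4m + 17.

m^2 - 4m + 17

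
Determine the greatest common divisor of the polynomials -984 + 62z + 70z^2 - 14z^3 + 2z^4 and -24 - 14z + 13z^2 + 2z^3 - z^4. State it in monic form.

-12 - z + z^2

Apply the Euclidean algorithm:
  2z^4 - 14z^3 + 70z^2 + 62z - 984 = (-2)(-z^4 + 2z^3 + 13z^2 - 14z - 24) + (-10z^3 + 96z^2 + 34z - 1032)
  -z^4 + 2z^3 + 13z^2 - 14z - 24 = ((1/10)z + 19/25)(-10z^3 + 96z^2 + 34z - 1032) + (-(1584/25)z^2 + (1584/25)z + 19008/25)
  -10z^3 + 96z^2 + 34z - 1032 = ((125/792)z - 1075/792)(-(1584/25)z^2 + (1584/25)z + 19008/25) + (0)
Last nonzero remainder: -(1584/25)z^2 + (1584/25)z + 19008/25. Dividing through by -1584/25 gives the monic gcd z^2 - z - 12.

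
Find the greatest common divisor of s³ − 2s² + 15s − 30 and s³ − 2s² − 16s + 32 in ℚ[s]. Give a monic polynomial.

By polynomial division,
  s³ − 2s² + 15s − 30 = (s³ − 2s² − 16s + 32) + (31s − 62)
  s³ − 2s² − 16s + 32 = ((1/31)s² − 16/31)(31s − 62) + (0)
Last nonzero remainder: 31s − 62. Dividing through by 31 gives the monic gcd s − 2.

s − 2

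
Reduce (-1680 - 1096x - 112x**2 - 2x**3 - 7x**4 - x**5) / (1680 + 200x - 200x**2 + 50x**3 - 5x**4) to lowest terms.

(30 + 11x + x**2)/(-30 + 5x)

Apply the Euclidean algorithm:
  -x**5 - 7x**4 - 2x**3 - 112x**2 - 1096x - 1680 = ((1/5)x + 17/5)(-5x**4 + 50x**3 - 200x**2 + 200x + 1680) + (-132x**3 + 528x**2 - 2112x - 7392)
  -5x**4 + 50x**3 - 200x**2 + 200x + 1680 = ((5/132)x - 5/22)(-132x**3 + 528x**2 - 2112x - 7392) + (0)
Last nonzero remainder: -132x**3 + 528x**2 - 2112x - 7392. Dividing through by -132 gives the monic gcd x**3 - 4x**2 + 16x + 56.
Cancel x**3 - 4x**2 + 16x + 56 from numerator and denominator to get the reduced form.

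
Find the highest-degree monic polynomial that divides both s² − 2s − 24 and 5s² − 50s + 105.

Euclidean algorithm in ℚ[s]:
  s² − 2s − 24 = (1/5)(5s² − 50s + 105) + (8s − 45)
  5s² − 50s + 105 = ((5/8)s − 175/64)(8s − 45) + (−1155/64)
  8s − 45 = (−(512/1155)s + 192/77)(−1155/64) + (0)
The last nonzero remainder is the constant −1155/64, so the polynomials are coprime and gcd = 1.

1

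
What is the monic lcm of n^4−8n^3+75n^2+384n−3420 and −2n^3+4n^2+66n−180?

By polynomial division,
  n^4−8n^3+75n^2+384n−3420 = (−(1/2)n+3)(−2n^3+4n^2+66n−180) + (96n^2+96n−2880)
  −2n^3+4n^2+66n−180 = (−(1/48)n+1/16)(96n^2+96n−2880) + (0)
Last nonzero remainder: 96n^2+96n−2880. Dividing through by 96 gives the monic gcd n^2+n−30.
Then lcm(f, g) = f·g / gcd(f, g); expanding and making the result monic gives the answer.

n^5−11n^4+99n^3+159n^2−4572n+10260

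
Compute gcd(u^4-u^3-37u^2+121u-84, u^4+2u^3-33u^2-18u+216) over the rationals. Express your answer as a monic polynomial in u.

u^2-7u+12

Apply the Euclidean algorithm:
  u^4-u^3-37u^2+121u-84 = (u^4+2u^3-33u^2-18u+216) + (-3u^3-4u^2+139u-300)
  u^4+2u^3-33u^2-18u+216 = (-(1/3)u-2/9)(-3u^3-4u^2+139u-300) + ((112/9)u^2-(784/9)u+448/3)
  -3u^3-4u^2+139u-300 = (-(27/112)u-225/112)((112/9)u^2-(784/9)u+448/3) + (0)
Last nonzero remainder: (112/9)u^2-(784/9)u+448/3. Dividing through by 112/9 gives the monic gcd u^2-7u+12.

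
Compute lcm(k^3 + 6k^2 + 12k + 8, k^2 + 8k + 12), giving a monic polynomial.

k^4 + 12k^3 + 48k^2 + 80k + 48

Euclidean algorithm in ℚ[k]:
  k^3 + 6k^2 + 12k + 8 = (k − 2)(k^2 + 8k + 12) + (16k + 32)
  k^2 + 8k + 12 = ((1/16)k + 3/8)(16k + 32) + (0)
Last nonzero remainder: 16k + 32. Dividing through by 16 gives the monic gcd k + 2.
Then lcm(f, g) = f·g / gcd(f, g); expanding and making the result monic gives the answer.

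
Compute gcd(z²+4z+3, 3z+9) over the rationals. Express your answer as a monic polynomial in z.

z+3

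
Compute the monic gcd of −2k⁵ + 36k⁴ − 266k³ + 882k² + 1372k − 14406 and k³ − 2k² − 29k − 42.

k² − 4k − 21

Repeated division with remainder:
  −2k⁵ + 36k⁴ − 266k³ + 882k² + 1372k − 14406 = (−2k² + 32k − 260)(k³ − 2k² − 29k − 42) + (1206k² − 4824k − 25326)
  k³ − 2k² − 29k − 42 = ((1/1206)k + 1/603)(1206k² − 4824k − 25326) + (0)
Last nonzero remainder: 1206k² − 4824k − 25326. Dividing through by 1206 gives the monic gcd k² − 4k − 21.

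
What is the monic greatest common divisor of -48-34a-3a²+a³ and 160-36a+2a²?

Euclidean algorithm in ℚ[a]:
  a³-3a²-34a-48 = ((1/2)a+15/2)(2a²-36a+160) + (156a-1248)
  2a²-36a+160 = ((1/78)a-5/39)(156a-1248) + (0)
Last nonzero remainder: 156a-1248. Dividing through by 156 gives the monic gcd a-8.

-8+a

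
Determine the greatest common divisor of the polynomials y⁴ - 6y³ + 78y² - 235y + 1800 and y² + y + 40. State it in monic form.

By polynomial division,
  y⁴ - 6y³ + 78y² - 235y + 1800 = (y² - 7y + 45)(y² + y + 40) + (0)
The last nonzero remainder y² + y + 40 is already monic.

y² + y + 40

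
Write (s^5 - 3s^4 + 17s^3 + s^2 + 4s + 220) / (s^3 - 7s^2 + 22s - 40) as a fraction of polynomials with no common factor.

(s^3 + 7s + 22)/(s - 4)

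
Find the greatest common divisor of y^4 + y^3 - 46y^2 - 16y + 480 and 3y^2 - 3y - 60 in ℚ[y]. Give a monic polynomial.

y^2 - y - 20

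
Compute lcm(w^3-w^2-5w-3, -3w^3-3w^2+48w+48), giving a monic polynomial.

Apply the Euclidean algorithm:
  w^3-w^2-5w-3 = (-1/3)(-3w^3-3w^2+48w+48) + (-2w^2+11w+13)
  -3w^3-3w^2+48w+48 = ((3/2)w+39/4)(-2w^2+11w+13) + (-(315/4)w-315/4)
  -2w^2+11w+13 = ((8/315)w-52/315)(-(315/4)w-315/4) + (0)
Last nonzero remainder: -(315/4)w-315/4. Dividing through by -315/4 gives the monic gcd w+1.
Then lcm(f, g) = f·g / gcd(f, g); expanding and making the result monic gives the answer.

w^5-w^4-21w^3+13w^2+80w+48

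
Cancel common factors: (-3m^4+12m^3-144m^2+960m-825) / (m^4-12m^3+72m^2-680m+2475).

Euclidean algorithm in ℚ[m]:
  -3m^4+12m^3-144m^2+960m-825 = (-3)(m^4-12m^3+72m^2-680m+2475) + (-24m^3+72m^2-1080m+6600)
  m^4-12m^3+72m^2-680m+2475 = (-(1/24)m+3/8)(-24m^3+72m^2-1080m+6600) + (0)
Last nonzero remainder: -24m^3+72m^2-1080m+6600. Dividing through by -24 gives the monic gcd m^3-3m^2+45m-275.
Cancel m^3-3m^2+45m-275 from numerator and denominator to get the reduced form.

(-3m+3)/(m-9)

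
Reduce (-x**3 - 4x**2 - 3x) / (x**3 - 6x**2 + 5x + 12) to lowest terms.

Repeated division with remainder:
  -x**3 - 4x**2 - 3x = (-1)(x**3 - 6x**2 + 5x + 12) + (-10x**2 + 2x + 12)
  x**3 - 6x**2 + 5x + 12 = (-(1/10)x + 29/50)(-10x**2 + 2x + 12) + ((126/25)x + 126/25)
  -10x**2 + 2x + 12 = (-(125/63)x + 50/21)((126/25)x + 126/25) + (0)
Last nonzero remainder: (126/25)x + 126/25. Dividing through by 126/25 gives the monic gcd x + 1.
Cancel x + 1 from numerator and denominator to get the reduced form.

(-x**2 - 3x)/(x**2 - 7x + 12)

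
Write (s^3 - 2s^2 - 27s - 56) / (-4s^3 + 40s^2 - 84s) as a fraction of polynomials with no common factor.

Euclidean algorithm in ℚ[s]:
  s^3 - 2s^2 - 27s - 56 = (-1/4)(-4s^3 + 40s^2 - 84s) + (8s^2 - 48s - 56)
  -4s^3 + 40s^2 - 84s = (-(1/2)s + 2)(8s^2 - 48s - 56) + (-16s + 112)
  8s^2 - 48s - 56 = (-(1/2)s - 1/2)(-16s + 112) + (0)
Last nonzero remainder: -16s + 112. Dividing through by -16 gives the monic gcd s - 7.
Cancel s - 7 from numerator and denominator to get the reduced form.

(-s^2 - 5s - 8)/(4s^2 - 12s)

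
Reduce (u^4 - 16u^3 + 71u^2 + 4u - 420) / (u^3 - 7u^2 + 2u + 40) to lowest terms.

By polynomial division,
  u^4 - 16u^3 + 71u^2 + 4u - 420 = (u - 9)(u^3 - 7u^2 + 2u + 40) + (6u^2 - 18u - 60)
  u^3 - 7u^2 + 2u + 40 = ((1/6)u - 2/3)(6u^2 - 18u - 60) + (0)
Last nonzero remainder: 6u^2 - 18u - 60. Dividing through by 6 gives the monic gcd u^2 - 3u - 10.
Cancel u^2 - 3u - 10 from numerator and denominator to get the reduced form.

(u^2 - 13u + 42)/(u - 4)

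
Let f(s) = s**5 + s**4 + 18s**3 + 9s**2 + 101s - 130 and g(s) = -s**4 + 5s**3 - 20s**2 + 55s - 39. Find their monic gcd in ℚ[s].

s**3 - 2s**2 + 14s - 13

Euclidean algorithm in ℚ[s]:
  s**5 + s**4 + 18s**3 + 9s**2 + 101s - 130 = (-s - 6)(-s**4 + 5s**3 - 20s**2 + 55s - 39) + (28s**3 - 56s**2 + 392s - 364)
  -s**4 + 5s**3 - 20s**2 + 55s - 39 = (-(1/28)s + 3/28)(28s**3 - 56s**2 + 392s - 364) + (0)
Last nonzero remainder: 28s**3 - 56s**2 + 392s - 364. Dividing through by 28 gives the monic gcd s**3 - 2s**2 + 14s - 13.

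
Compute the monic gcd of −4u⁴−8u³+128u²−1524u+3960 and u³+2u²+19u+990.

Repeated division with remainder:
  −4u⁴−8u³+128u²−1524u+3960 = (−4u)(u³+2u²+19u+990) + (204u²+2436u+3960)
  u³+2u²+19u+990 = ((1/204)u−169/3468)(204u²+2436u+3960) + ((34188/289)u+341880/289)
  204u²+2436u+3960 = ((4913/2849)u+867/259)((34188/289)u+341880/289) + (0)
Last nonzero remainder: (34188/289)u+341880/289. Dividing through by 34188/289 gives the monic gcd u+10.

u+10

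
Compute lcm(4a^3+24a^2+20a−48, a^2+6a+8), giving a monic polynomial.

a^4+8a^3+17a^2−2a−24

Euclidean algorithm in ℚ[a]:
  4a^3+24a^2+20a−48 = (4a)(a^2+6a+8) + (−12a−48)
  a^2+6a+8 = (−(1/12)a−1/6)(−12a−48) + (0)
Last nonzero remainder: −12a−48. Dividing through by −12 gives the monic gcd a+4.
Then lcm(f, g) = f·g / gcd(f, g); expanding and making the result monic gives the answer.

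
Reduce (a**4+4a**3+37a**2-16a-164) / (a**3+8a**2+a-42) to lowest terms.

(a**3+6a**2+49a+82)/(a**2+10a+21)

Euclidean algorithm in ℚ[a]:
  a**4+4a**3+37a**2-16a-164 = (a-4)(a**3+8a**2+a-42) + (68a**2+30a-332)
  a**3+8a**2+a-42 = ((1/68)a+257/2312)(68a**2+30a-332) + ((2945/1156)a-2945/578)
  68a**2+30a-332 = ((78608/2945)a+191896/2945)((2945/1156)a-2945/578) + (0)
Last nonzero remainder: (2945/1156)a-2945/578. Dividing through by 2945/1156 gives the monic gcd a-2.
Cancel a-2 from numerator and denominator to get the reduced form.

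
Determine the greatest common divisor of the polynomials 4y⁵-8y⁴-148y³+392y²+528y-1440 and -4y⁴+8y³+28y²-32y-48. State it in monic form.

y³-3y²-4y+12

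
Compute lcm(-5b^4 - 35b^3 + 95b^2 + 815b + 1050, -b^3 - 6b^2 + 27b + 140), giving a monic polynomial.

b^5 + 11b^4 + 9b^3 - 239b^2 - 862b - 840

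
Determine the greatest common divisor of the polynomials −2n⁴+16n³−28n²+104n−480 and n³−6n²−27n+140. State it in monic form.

n−4

Apply the Euclidean algorithm:
  −2n⁴+16n³−28n²+104n−480 = (−2n+4)(n³−6n²−27n+140) + (−58n²+492n−1040)
  n³−6n²−27n+140 = (−(1/58)n−36/841)(−58n²+492n−1040) + (−(20075/841)n+80300/841)
  −58n²+492n−1040 = ((48778/20075)n−43732/4015)(−(20075/841)n+80300/841) + (0)
Last nonzero remainder: −(20075/841)n+80300/841. Dividing through by −20075/841 gives the monic gcd n−4.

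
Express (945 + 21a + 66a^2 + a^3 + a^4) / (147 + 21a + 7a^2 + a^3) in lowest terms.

(45 + a + a^2)/(7 + a)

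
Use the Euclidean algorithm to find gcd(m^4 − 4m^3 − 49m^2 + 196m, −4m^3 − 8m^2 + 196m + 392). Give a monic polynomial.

Repeated division with remainder:
  m^4 − 4m^3 − 49m^2 + 196m = (−(1/4)m + 3/2)(−4m^3 − 8m^2 + 196m + 392) + (12m^2 − 588)
  −4m^3 − 8m^2 + 196m + 392 = (−(1/3)m − 2/3)(12m^2 − 588) + (0)
Last nonzero remainder: 12m^2 − 588. Dividing through by 12 gives the monic gcd m^2 − 49.

m^2 − 49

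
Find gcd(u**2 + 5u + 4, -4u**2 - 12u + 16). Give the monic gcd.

u + 4

Repeated division with remainder:
  u**2 + 5u + 4 = (-1/4)(-4u**2 - 12u + 16) + (2u + 8)
  -4u**2 - 12u + 16 = (-2u + 2)(2u + 8) + (0)
Last nonzero remainder: 2u + 8. Dividing through by 2 gives the monic gcd u + 4.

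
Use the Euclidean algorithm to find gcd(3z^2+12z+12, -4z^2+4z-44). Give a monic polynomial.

Apply the Euclidean algorithm:
  3z^2+12z+12 = (-3/4)(-4z^2+4z-44) + (15z-21)
  -4z^2+4z-44 = (-(4/15)z-8/75)(15z-21) + (-1156/25)
  15z-21 = (-(375/1156)z+525/1156)(-1156/25) + (0)
The last nonzero remainder is the constant -1156/25, so the polynomials are coprime and gcd = 1.

1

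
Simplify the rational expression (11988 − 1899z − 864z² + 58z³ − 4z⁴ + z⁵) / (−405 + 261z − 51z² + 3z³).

Apply the Euclidean algorithm:
  z⁵ − 4z⁴ + 58z³ − 864z² − 1899z + 11988 = ((1/3)z² + (13/3)z + 64)(3z³ − 51z² + 261z − 405) + (1404z² − 16848z + 37908)
  3z³ − 51z² + 261z − 405 = ((1/468)z − 5/468)(1404z² − 16848z + 37908) + (0)
Last nonzero remainder: 1404z² − 16848z + 37908. Dividing through by 1404 gives the monic gcd z² − 12z + 27.
Cancel z² − 12z + 27 from numerator and denominator to get the reduced form.

(444 + 127z + 8z² + z³)/(−15 + 3z)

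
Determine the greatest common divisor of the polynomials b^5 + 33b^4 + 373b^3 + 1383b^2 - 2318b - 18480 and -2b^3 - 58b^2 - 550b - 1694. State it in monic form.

Repeated division with remainder:
  b^5 + 33b^4 + 373b^3 + 1383b^2 - 2318b - 18480 = (-(1/2)b^2 - 2b + 9)(-2b^3 - 58b^2 - 550b - 1694) + (-42b^2 - 756b - 3234)
  -2b^3 - 58b^2 - 550b - 1694 = ((1/21)b + 11/21)(-42b^2 - 756b - 3234) + (0)
Last nonzero remainder: -42b^2 - 756b - 3234. Dividing through by -42 gives the monic gcd b^2 + 18b + 77.

b^2 + 18b + 77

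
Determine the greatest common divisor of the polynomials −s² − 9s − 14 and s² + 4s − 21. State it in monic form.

s + 7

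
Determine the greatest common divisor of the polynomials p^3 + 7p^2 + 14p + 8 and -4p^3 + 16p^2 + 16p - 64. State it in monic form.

Euclidean algorithm in ℚ[p]:
  p^3 + 7p^2 + 14p + 8 = (-1/4)(-4p^3 + 16p^2 + 16p - 64) + (11p^2 + 18p - 8)
  -4p^3 + 16p^2 + 16p - 64 = (-(4/11)p + 248/121)(11p^2 + 18p - 8) + (-(2880/121)p - 5760/121)
  11p^2 + 18p - 8 = (-(1331/2880)p + 121/720)(-(2880/121)p - 5760/121) + (0)
Last nonzero remainder: -(2880/121)p - 5760/121. Dividing through by -2880/121 gives the monic gcd p + 2.

p + 2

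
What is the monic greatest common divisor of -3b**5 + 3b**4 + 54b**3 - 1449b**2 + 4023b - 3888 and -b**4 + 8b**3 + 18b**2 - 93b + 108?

Euclidean algorithm in ℚ[b]:
  -3b**5 + 3b**4 + 54b**3 - 1449b**2 + 4023b - 3888 = (3b + 21)(-b**4 + 8b**3 + 18b**2 - 93b + 108) + (-168b**3 - 1548b**2 + 5652b - 6156)
  -b**4 + 8b**3 + 18b**2 - 93b + 108 = ((1/168)b - 241/2352)(-168b**3 - 1548b**2 + 5652b - 6156) + (-(34155/196)b**2 + (102465/196)b - 102465/196)
  -168b**3 - 1548b**2 + 5652b - 6156 = ((10976/11385)b + 14896/1265)(-(34155/196)b**2 + (102465/196)b - 102465/196) + (0)
Last nonzero remainder: -(34155/196)b**2 + (102465/196)b - 102465/196. Dividing through by -34155/196 gives the monic gcd b**2 - 3b + 3.

b**2 - 3b + 3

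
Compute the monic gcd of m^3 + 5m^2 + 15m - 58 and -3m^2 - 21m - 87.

m^2 + 7m + 29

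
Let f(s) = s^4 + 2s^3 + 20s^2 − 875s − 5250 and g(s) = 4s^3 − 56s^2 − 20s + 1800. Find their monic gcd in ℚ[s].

By polynomial division,
  s^4 + 2s^3 + 20s^2 − 875s − 5250 = ((1/4)s + 4)(4s^3 − 56s^2 − 20s + 1800) + (249s^2 − 1245s − 12450)
  4s^3 − 56s^2 − 20s + 1800 = ((4/249)s − 12/83)(249s^2 − 1245s − 12450) + (0)
Last nonzero remainder: 249s^2 − 1245s − 12450. Dividing through by 249 gives the monic gcd s^2 − 5s − 50.

s^2 − 5s − 50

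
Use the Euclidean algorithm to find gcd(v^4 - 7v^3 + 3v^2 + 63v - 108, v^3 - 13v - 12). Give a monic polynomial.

Apply the Euclidean algorithm:
  v^4 - 7v^3 + 3v^2 + 63v - 108 = (v - 7)(v^3 - 13v - 12) + (16v^2 - 16v - 192)
  v^3 - 13v - 12 = ((1/16)v + 1/16)(16v^2 - 16v - 192) + (0)
Last nonzero remainder: 16v^2 - 16v - 192. Dividing through by 16 gives the monic gcd v^2 - v - 12.

v^2 - v - 12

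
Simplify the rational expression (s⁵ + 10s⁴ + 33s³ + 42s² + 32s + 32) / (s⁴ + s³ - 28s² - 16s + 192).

(s³ + 2s² + s + 2)/(s² - 7s + 12)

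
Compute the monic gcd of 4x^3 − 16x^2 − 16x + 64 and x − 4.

Euclidean algorithm in ℚ[x]:
  4x^3 − 16x^2 − 16x + 64 = (4x^2 − 16)(x − 4) + (0)
The last nonzero remainder x − 4 is already monic.

x − 4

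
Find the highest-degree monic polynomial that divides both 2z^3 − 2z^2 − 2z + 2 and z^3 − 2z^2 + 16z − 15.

z − 1

Euclidean algorithm in ℚ[z]:
  2z^3 − 2z^2 − 2z + 2 = (2)(z^3 − 2z^2 + 16z − 15) + (2z^2 − 34z + 32)
  z^3 − 2z^2 + 16z − 15 = ((1/2)z + 15/2)(2z^2 − 34z + 32) + (255z − 255)
  2z^2 − 34z + 32 = ((2/255)z − 32/255)(255z − 255) + (0)
Last nonzero remainder: 255z − 255. Dividing through by 255 gives the monic gcd z − 1.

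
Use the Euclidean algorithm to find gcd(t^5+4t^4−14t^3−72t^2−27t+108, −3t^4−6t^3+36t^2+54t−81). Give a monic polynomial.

Euclidean algorithm in ℚ[t]:
  t^5+4t^4−14t^3−72t^2−27t+108 = (−(1/3)t−2/3)(−3t^4−6t^3+36t^2+54t−81) + (−6t^3−30t^2−18t+54)
  −3t^4−6t^3+36t^2+54t−81 = ((1/2)t−3/2)(−6t^3−30t^2−18t+54) + (0)
Last nonzero remainder: −6t^3−30t^2−18t+54. Dividing through by −6 gives the monic gcd t^3+5t^2+3t−9.

t^3+5t^2+3t−9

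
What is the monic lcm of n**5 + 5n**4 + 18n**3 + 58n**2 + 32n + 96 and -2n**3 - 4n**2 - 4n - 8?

By polynomial division,
  n**5 + 5n**4 + 18n**3 + 58n**2 + 32n + 96 = (-(1/2)n**2 - (3/2)n - 5)(-2n**3 - 4n**2 - 4n - 8) + (28n**2 + 56)
  -2n**3 - 4n**2 - 4n - 8 = (-(1/14)n - 1/7)(28n**2 + 56) + (0)
Last nonzero remainder: 28n**2 + 56. Dividing through by 28 gives the monic gcd n**2 + 2.
Then lcm(f, g) = f·g / gcd(f, g); expanding and making the result monic gives the answer.

n**6 + 7n**5 + 28n**4 + 94n**3 + 148n**2 + 160n + 192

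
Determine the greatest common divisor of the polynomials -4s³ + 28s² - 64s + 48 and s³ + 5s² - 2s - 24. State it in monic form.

By polynomial division,
  -4s³ + 28s² - 64s + 48 = (-4)(s³ + 5s² - 2s - 24) + (48s² - 72s - 48)
  s³ + 5s² - 2s - 24 = ((1/48)s + 13/96)(48s² - 72s - 48) + ((35/4)s - 35/2)
  48s² - 72s - 48 = ((192/35)s + 96/35)((35/4)s - 35/2) + (0)
Last nonzero remainder: (35/4)s - 35/2. Dividing through by 35/4 gives the monic gcd s - 2.

s - 2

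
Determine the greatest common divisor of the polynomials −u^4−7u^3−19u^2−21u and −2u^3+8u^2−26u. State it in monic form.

u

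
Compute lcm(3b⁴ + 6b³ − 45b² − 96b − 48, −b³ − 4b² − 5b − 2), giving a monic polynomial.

Repeated division with remainder:
  3b⁴ + 6b³ − 45b² − 96b − 48 = (−3b + 6)(−b³ − 4b² − 5b − 2) + (−36b² − 72b − 36)
  −b³ − 4b² − 5b − 2 = ((1/36)b + 1/18)(−36b² − 72b − 36) + (0)
Last nonzero remainder: −36b² − 72b − 36. Dividing through by −36 gives the monic gcd b² + 2b + 1.
Then lcm(f, g) = f·g / gcd(f, g); expanding and making the result monic gives the answer.

b⁵ + 4b⁴ − 11b³ − 62b² − 80b − 32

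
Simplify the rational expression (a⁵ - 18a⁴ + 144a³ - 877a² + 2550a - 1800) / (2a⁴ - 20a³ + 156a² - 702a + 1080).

Euclidean algorithm in ℚ[a]:
  a⁵ - 18a⁴ + 144a³ - 877a² + 2550a - 1800 = ((1/2)a - 4)(2a⁴ - 20a³ + 156a² - 702a + 1080) + (-14a³ + 98a² - 798a + 2520)
  2a⁴ - 20a³ + 156a² - 702a + 1080 = (-(1/7)a + 3/7)(-14a³ + 98a² - 798a + 2520) + (0)
Last nonzero remainder: -14a³ + 98a² - 798a + 2520. Dividing through by -14 gives the monic gcd a³ - 7a² + 57a - 180.
Cancel a³ - 7a² + 57a - 180 from numerator and denominator to get the reduced form.

(a² - 11a + 10)/(2a - 6)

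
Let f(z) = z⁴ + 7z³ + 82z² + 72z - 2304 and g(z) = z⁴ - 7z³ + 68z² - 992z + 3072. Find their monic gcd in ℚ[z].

z³ + z² + 76z - 384

Apply the Euclidean algorithm:
  z⁴ + 7z³ + 82z² + 72z - 2304 = (z⁴ - 7z³ + 68z² - 992z + 3072) + (14z³ + 14z² + 1064z - 5376)
  z⁴ - 7z³ + 68z² - 992z + 3072 = ((1/14)z - 4/7)(14z³ + 14z² + 1064z - 5376) + (0)
Last nonzero remainder: 14z³ + 14z² + 1064z - 5376. Dividing through by 14 gives the monic gcd z³ + z² + 76z - 384.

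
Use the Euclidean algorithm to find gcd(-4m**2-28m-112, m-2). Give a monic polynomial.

Repeated division with remainder:
  -4m**2-28m-112 = (-4m-36)(m-2) + (-184)
  m-2 = (-(1/184)m+1/92)(-184) + (0)
The last nonzero remainder is the constant -184, so the polynomials are coprime and gcd = 1.

1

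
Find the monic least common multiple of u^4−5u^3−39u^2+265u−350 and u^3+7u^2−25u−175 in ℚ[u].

u^5−64u^3+70u^2+975u−1750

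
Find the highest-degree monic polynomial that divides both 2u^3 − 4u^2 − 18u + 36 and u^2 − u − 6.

u − 3

By polynomial division,
  2u^3 − 4u^2 − 18u + 36 = (2u − 2)(u^2 − u − 6) + (−8u + 24)
  u^2 − u − 6 = (−(1/8)u − 1/4)(−8u + 24) + (0)
Last nonzero remainder: −8u + 24. Dividing through by −8 gives the monic gcd u − 3.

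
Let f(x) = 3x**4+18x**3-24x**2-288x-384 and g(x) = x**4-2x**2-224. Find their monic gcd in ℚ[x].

x**2-16

Euclidean algorithm in ℚ[x]:
  3x**4+18x**3-24x**2-288x-384 = (3)(x**4-2x**2-224) + (18x**3-18x**2-288x+288)
  x**4-2x**2-224 = ((1/18)x+1/18)(18x**3-18x**2-288x+288) + (15x**2-240)
  18x**3-18x**2-288x+288 = ((6/5)x-6/5)(15x**2-240) + (0)
Last nonzero remainder: 15x**2-240. Dividing through by 15 gives the monic gcd x**2-16.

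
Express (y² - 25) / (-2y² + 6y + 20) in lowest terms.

Euclidean algorithm in ℚ[y]:
  y² - 25 = (-1/2)(-2y² + 6y + 20) + (3y - 15)
  -2y² + 6y + 20 = (-(2/3)y - 4/3)(3y - 15) + (0)
Last nonzero remainder: 3y - 15. Dividing through by 3 gives the monic gcd y - 5.
Cancel y - 5 from numerator and denominator to get the reduced form.

(-y - 5)/(2y + 4)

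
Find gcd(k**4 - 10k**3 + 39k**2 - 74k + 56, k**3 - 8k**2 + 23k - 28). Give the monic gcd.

k**3 - 8k**2 + 23k - 28

Apply the Euclidean algorithm:
  k**4 - 10k**3 + 39k**2 - 74k + 56 = (k - 2)(k**3 - 8k**2 + 23k - 28) + (0)
The last nonzero remainder k**3 - 8k**2 + 23k - 28 is already monic.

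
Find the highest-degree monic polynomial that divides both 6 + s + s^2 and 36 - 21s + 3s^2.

1

By polynomial division,
  s^2 + s + 6 = (1/3)(3s^2 - 21s + 36) + (8s - 6)
  3s^2 - 21s + 36 = ((3/8)s - 75/32)(8s - 6) + (351/16)
  8s - 6 = ((128/351)s - 32/117)(351/16) + (0)
The last nonzero remainder is the constant 351/16, so the polynomials are coprime and gcd = 1.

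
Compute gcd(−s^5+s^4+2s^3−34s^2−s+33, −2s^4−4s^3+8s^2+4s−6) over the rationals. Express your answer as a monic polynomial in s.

Euclidean algorithm in ℚ[s]:
  −s^5+s^4+2s^3−34s^2−s+33 = ((1/2)s−3/2)(−2s^4−4s^3+8s^2+4s−6) + (−8s^3−24s^2+8s+24)
  −2s^4−4s^3+8s^2+4s−6 = ((1/4)s−1/4)(−8s^3−24s^2+8s+24) + (0)
Last nonzero remainder: −8s^3−24s^2+8s+24. Dividing through by −8 gives the monic gcd s^3+3s^2−s−3.

s^3+3s^2−s−3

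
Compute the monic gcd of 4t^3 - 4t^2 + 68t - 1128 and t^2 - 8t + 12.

t - 6

Apply the Euclidean algorithm:
  4t^3 - 4t^2 + 68t - 1128 = (4t + 28)(t^2 - 8t + 12) + (244t - 1464)
  t^2 - 8t + 12 = ((1/244)t - 1/122)(244t - 1464) + (0)
Last nonzero remainder: 244t - 1464. Dividing through by 244 gives the monic gcd t - 6.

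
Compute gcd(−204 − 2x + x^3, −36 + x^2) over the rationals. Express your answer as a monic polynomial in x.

−6 + x

Euclidean algorithm in ℚ[x]:
  x^3 − 2x − 204 = (x)(x^2 − 36) + (34x − 204)
  x^2 − 36 = ((1/34)x + 3/17)(34x − 204) + (0)
Last nonzero remainder: 34x − 204. Dividing through by 34 gives the monic gcd x − 6.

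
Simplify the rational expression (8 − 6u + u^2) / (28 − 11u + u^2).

(−2 + u)/(−7 + u)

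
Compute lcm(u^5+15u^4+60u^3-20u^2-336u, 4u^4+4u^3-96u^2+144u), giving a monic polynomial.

Euclidean algorithm in ℚ[u]:
  u^5+15u^4+60u^3-20u^2-336u = ((1/4)u+7/2)(4u^4+4u^3-96u^2+144u) + (70u^3+280u^2-840u)
  4u^4+4u^3-96u^2+144u = ((2/35)u-6/35)(70u^3+280u^2-840u) + (0)
Last nonzero remainder: 70u^3+280u^2-840u. Dividing through by 70 gives the monic gcd u^3+4u^2-12u.
Then lcm(f, g) = f·g / gcd(f, g); expanding and making the result monic gives the answer.

u^6+12u^5+15u^4-200u^3-276u^2+1008u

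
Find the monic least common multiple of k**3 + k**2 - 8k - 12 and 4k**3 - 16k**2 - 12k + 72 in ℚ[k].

k**4 - 2k**3 - 11k**2 + 12k + 36

By polynomial division,
  k**3 + k**2 - 8k - 12 = (1/4)(4k**3 - 16k**2 - 12k + 72) + (5k**2 - 5k - 30)
  4k**3 - 16k**2 - 12k + 72 = ((4/5)k - 12/5)(5k**2 - 5k - 30) + (0)
Last nonzero remainder: 5k**2 - 5k - 30. Dividing through by 5 gives the monic gcd k**2 - k - 6.
Then lcm(f, g) = f·g / gcd(f, g); expanding and making the result monic gives the answer.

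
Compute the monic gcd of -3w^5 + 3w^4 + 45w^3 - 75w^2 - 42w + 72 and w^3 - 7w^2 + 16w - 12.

w^2 - 5w + 6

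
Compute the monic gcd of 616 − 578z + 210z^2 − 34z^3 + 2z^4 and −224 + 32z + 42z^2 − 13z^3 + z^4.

28 − 11z + z^2

Apply the Euclidean algorithm:
  2z^4 − 34z^3 + 210z^2 − 578z + 616 = (2)(z^4 − 13z^3 + 42z^2 + 32z − 224) + (−8z^3 + 126z^2 − 642z + 1064)
  z^4 − 13z^3 + 42z^2 + 32z − 224 = (−(1/8)z − 11/32)(−8z^3 + 126z^2 − 642z + 1064) + ((81/16)z^2 − (891/16)z + 567/4)
  −8z^3 + 126z^2 − 642z + 1064 = (−(128/81)z + 608/81)((81/16)z^2 − (891/16)z + 567/4) + (0)
Last nonzero remainder: (81/16)z^2 − (891/16)z + 567/4. Dividing through by 81/16 gives the monic gcd z^2 − 11z + 28.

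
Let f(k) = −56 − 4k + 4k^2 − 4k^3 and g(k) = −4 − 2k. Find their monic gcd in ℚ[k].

2 + k

Euclidean algorithm in ℚ[k]:
  −4k^3 + 4k^2 − 4k − 56 = (2k^2 − 6k + 14)(−2k − 4) + (0)
Last nonzero remainder: −2k − 4. Dividing through by −2 gives the monic gcd k + 2.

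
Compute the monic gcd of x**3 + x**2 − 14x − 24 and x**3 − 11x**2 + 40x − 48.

x − 4

By polynomial division,
  x**3 + x**2 − 14x − 24 = (x**3 − 11x**2 + 40x − 48) + (12x**2 − 54x + 24)
  x**3 − 11x**2 + 40x − 48 = ((1/12)x − 13/24)(12x**2 − 54x + 24) + ((35/4)x − 35)
  12x**2 − 54x + 24 = ((48/35)x − 24/35)((35/4)x − 35) + (0)
Last nonzero remainder: (35/4)x − 35. Dividing through by 35/4 gives the monic gcd x − 4.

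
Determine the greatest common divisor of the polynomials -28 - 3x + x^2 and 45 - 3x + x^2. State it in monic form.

1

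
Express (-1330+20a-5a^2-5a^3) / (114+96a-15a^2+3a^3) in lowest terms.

(-35-5a)/(3+3a)

By polynomial division,
  -5a^3-5a^2+20a-1330 = (-5/3)(3a^3-15a^2+96a+114) + (-30a^2+180a-1140)
  3a^3-15a^2+96a+114 = (-(1/10)a-1/10)(-30a^2+180a-1140) + (0)
Last nonzero remainder: -30a^2+180a-1140. Dividing through by -30 gives the monic gcd a^2-6a+38.
Cancel a^2-6a+38 from numerator and denominator to get the reduced form.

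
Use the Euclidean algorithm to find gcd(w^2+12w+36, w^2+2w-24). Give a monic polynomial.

w+6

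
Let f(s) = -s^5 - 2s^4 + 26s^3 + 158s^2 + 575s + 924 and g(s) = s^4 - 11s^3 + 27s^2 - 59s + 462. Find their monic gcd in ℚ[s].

s^3 - 5s^2 - 3s - 77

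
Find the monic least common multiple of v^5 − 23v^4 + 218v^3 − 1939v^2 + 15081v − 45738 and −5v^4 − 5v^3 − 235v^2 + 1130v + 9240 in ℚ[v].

Apply the Euclidean algorithm:
  v^5 − 23v^4 + 218v^3 − 1939v^2 + 15081v − 45738 = (−(1/5)v + 24/5)(−5v^4 − 5v^3 − 235v^2 + 1130v + 9240) + (195v^3 − 585v^2 + 11505v − 90090)
  −5v^4 − 5v^3 − 235v^2 + 1130v + 9240 = (−(1/39)v − 4/39)(195v^3 − 585v^2 + 11505v − 90090) + (0)
Last nonzero remainder: 195v^3 − 585v^2 + 11505v − 90090. Dividing through by 195 gives the monic gcd v^3 − 3v^2 + 59v − 462.
Then lcm(f, g) = f·g / gcd(f, g); expanding and making the result monic gives the answer.

v^6 − 19v^5 + 126v^4 − 1067v^3 + 7325v^2 + 14586v − 182952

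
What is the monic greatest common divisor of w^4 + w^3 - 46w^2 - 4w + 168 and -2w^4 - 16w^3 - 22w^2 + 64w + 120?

By polynomial division,
  w^4 + w^3 - 46w^2 - 4w + 168 = (-1/2)(-2w^4 - 16w^3 - 22w^2 + 64w + 120) + (-7w^3 - 57w^2 + 28w + 228)
  -2w^4 - 16w^3 - 22w^2 + 64w + 120 = ((2/7)w - 2/49)(-7w^3 - 57w^2 + 28w + 228) + (-(1584/49)w^2 + 6336/49)
  -7w^3 - 57w^2 + 28w + 228 = ((343/1584)w + 931/528)(-(1584/49)w^2 + 6336/49) + (0)
Last nonzero remainder: -(1584/49)w^2 + 6336/49. Dividing through by -1584/49 gives the monic gcd w^2 - 4.

w^2 - 4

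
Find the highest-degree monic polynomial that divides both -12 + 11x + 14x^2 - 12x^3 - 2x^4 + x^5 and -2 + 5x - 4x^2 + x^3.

1 - 2x + x^2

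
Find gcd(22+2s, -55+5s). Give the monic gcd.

1

Repeated division with remainder:
  2s+22 = (2/5)(5s-55) + (44)
  5s-55 = ((5/44)s-5/4)(44) + (0)
The last nonzero remainder is the constant 44, so the polynomials are coprime and gcd = 1.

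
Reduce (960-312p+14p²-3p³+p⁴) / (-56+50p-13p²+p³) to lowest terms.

Apply the Euclidean algorithm:
  p⁴-3p³+14p²-312p+960 = (p+10)(p³-13p²+50p-56) + (94p²-756p+1520)
  p³-13p²+50p-56 = ((1/94)p-233/4418)(94p²-756p+1520) + (-(13344/2209)p+53376/2209)
  94p²-756p+1520 = (-(103823/6672)p+209855/3336)(-(13344/2209)p+53376/2209) + (0)
Last nonzero remainder: -(13344/2209)p+53376/2209. Dividing through by -13344/2209 gives the monic gcd p-4.
Cancel p-4 from numerator and denominator to get the reduced form.

(-240+18p+p²+p³)/(14-9p+p²)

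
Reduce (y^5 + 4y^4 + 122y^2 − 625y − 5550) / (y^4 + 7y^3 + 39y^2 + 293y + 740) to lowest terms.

Euclidean algorithm in ℚ[y]:
  y^5 + 4y^4 + 122y^2 − 625y − 5550 = (y − 3)(y^4 + 7y^3 + 39y^2 + 293y + 740) + (−18y^3 − 54y^2 − 486y − 3330)
  y^4 + 7y^3 + 39y^2 + 293y + 740 = (−(1/18)y − 2/9)(−18y^3 − 54y^2 − 486y − 3330) + (0)
Last nonzero remainder: −18y^3 − 54y^2 − 486y − 3330. Dividing through by −18 gives the monic gcd y^3 + 3y^2 + 27y + 185.
Cancel y^3 + 3y^2 + 27y + 185 from numerator and denominator to get the reduced form.

(y^2 + y − 30)/(y + 4)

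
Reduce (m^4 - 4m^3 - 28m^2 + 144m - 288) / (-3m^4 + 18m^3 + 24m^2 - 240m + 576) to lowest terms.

(-m - 6)/(3m + 12)

Euclidean algorithm in ℚ[m]:
  m^4 - 4m^3 - 28m^2 + 144m - 288 = (-1/3)(-3m^4 + 18m^3 + 24m^2 - 240m + 576) + (2m^3 - 20m^2 + 64m - 96)
  -3m^4 + 18m^3 + 24m^2 - 240m + 576 = (-(3/2)m - 6)(2m^3 - 20m^2 + 64m - 96) + (0)
Last nonzero remainder: 2m^3 - 20m^2 + 64m - 96. Dividing through by 2 gives the monic gcd m^3 - 10m^2 + 32m - 48.
Cancel m^3 - 10m^2 + 32m - 48 from numerator and denominator to get the reduced form.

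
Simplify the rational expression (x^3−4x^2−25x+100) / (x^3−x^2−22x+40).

Euclidean algorithm in ℚ[x]:
  x^3−4x^2−25x+100 = (x^3−x^2−22x+40) + (−3x^2−3x+60)
  x^3−x^2−22x+40 = (−(1/3)x+2/3)(−3x^2−3x+60) + (0)
Last nonzero remainder: −3x^2−3x+60. Dividing through by −3 gives the monic gcd x^2+x−20.
Cancel x^2+x−20 from numerator and denominator to get the reduced form.

(x−5)/(x−2)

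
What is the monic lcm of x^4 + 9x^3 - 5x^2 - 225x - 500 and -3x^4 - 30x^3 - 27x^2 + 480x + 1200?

x^5 + 5x^4 - 41x^3 - 205x^2 + 400x + 2000

By polynomial division,
  x^4 + 9x^3 - 5x^2 - 225x - 500 = (-1/3)(-3x^4 - 30x^3 - 27x^2 + 480x + 1200) + (-x^3 - 14x^2 - 65x - 100)
  -3x^4 - 30x^3 - 27x^2 + 480x + 1200 = (3x - 12)(-x^3 - 14x^2 - 65x - 100) + (0)
Last nonzero remainder: -x^3 - 14x^2 - 65x - 100. Dividing through by -1 gives the monic gcd x^3 + 14x^2 + 65x + 100.
Then lcm(f, g) = f·g / gcd(f, g); expanding and making the result monic gives the answer.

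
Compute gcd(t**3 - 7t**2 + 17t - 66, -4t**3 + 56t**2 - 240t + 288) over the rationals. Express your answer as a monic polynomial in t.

By polynomial division,
  t**3 - 7t**2 + 17t - 66 = (-1/4)(-4t**3 + 56t**2 - 240t + 288) + (7t**2 - 43t + 6)
  -4t**3 + 56t**2 - 240t + 288 = (-(4/7)t + 220/49)(7t**2 - 43t + 6) + (-(2132/49)t + 12792/49)
  7t**2 - 43t + 6 = (-(343/2132)t + 49/2132)(-(2132/49)t + 12792/49) + (0)
Last nonzero remainder: -(2132/49)t + 12792/49. Dividing through by -2132/49 gives the monic gcd t - 6.

t - 6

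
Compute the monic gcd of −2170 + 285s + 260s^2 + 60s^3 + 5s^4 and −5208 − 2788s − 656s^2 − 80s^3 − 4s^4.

217 + 80s + 14s^2 + s^3

Repeated division with remainder:
  5s^4 + 60s^3 + 260s^2 + 285s − 2170 = (−5/4)(−4s^4 − 80s^3 − 656s^2 − 2788s − 5208) + (−40s^3 − 560s^2 − 3200s − 8680)
  −4s^4 − 80s^3 − 656s^2 − 2788s − 5208 = ((1/10)s + 3/5)(−40s^3 − 560s^2 − 3200s − 8680) + (0)
Last nonzero remainder: −40s^3 − 560s^2 − 3200s − 8680. Dividing through by −40 gives the monic gcd s^3 + 14s^2 + 80s + 217.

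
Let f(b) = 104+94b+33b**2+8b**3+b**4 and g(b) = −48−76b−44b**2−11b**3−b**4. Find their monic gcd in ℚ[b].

By polynomial division,
  b**4+8b**3+33b**2+94b+104 = (−1)(−b**4−11b**3−44b**2−76b−48) + (−3b**3−11b**2+18b+56)
  −b**4−11b**3−44b**2−76b−48 = ((1/3)b+22/9)(−3b**3−11b**2+18b+56) + (−(208/9)b**2−(416/3)b−1664/9)
  −3b**3−11b**2+18b+56 = ((27/208)b−63/208)(−(208/9)b**2−(416/3)b−1664/9) + (0)
Last nonzero remainder: −(208/9)b**2−(416/3)b−1664/9. Dividing through by −208/9 gives the monic gcd b**2+6b+8.

8+6b+b**2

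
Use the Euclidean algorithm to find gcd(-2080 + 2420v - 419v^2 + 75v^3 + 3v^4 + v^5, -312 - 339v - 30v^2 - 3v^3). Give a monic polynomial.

104 + 9v + v^2

Repeated division with remainder:
  v^5 + 3v^4 + 75v^3 - 419v^2 + 2420v - 2080 = (-(1/3)v^2 + (7/3)v - 32/3)(-3v^3 - 30v^2 - 339v - 312) + (-52v^2 - 468v - 5408)
  -3v^3 - 30v^2 - 339v - 312 = ((3/52)v + 3/52)(-52v^2 - 468v - 5408) + (0)
Last nonzero remainder: -52v^2 - 468v - 5408. Dividing through by -52 gives the monic gcd v^2 + 9v + 104.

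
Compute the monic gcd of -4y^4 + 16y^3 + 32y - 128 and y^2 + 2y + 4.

Repeated division with remainder:
  -4y^4 + 16y^3 + 32y - 128 = (-4y^2 + 24y - 32)(y^2 + 2y + 4) + (0)
The last nonzero remainder y^2 + 2y + 4 is already monic.

y^2 + 2y + 4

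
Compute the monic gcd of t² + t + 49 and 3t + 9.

1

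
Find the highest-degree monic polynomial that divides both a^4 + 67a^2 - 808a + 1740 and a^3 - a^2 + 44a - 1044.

a^2 + 8a + 116

By polynomial division,
  a^4 + 67a^2 - 808a + 1740 = (a + 1)(a^3 - a^2 + 44a - 1044) + (24a^2 + 192a + 2784)
  a^3 - a^2 + 44a - 1044 = ((1/24)a - 3/8)(24a^2 + 192a + 2784) + (0)
Last nonzero remainder: 24a^2 + 192a + 2784. Dividing through by 24 gives the monic gcd a^2 + 8a + 116.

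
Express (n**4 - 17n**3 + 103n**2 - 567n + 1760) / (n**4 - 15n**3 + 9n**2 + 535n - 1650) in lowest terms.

(n**2 - n + 32)/(n**2 + n - 30)

Apply the Euclidean algorithm:
  n**4 - 17n**3 + 103n**2 - 567n + 1760 = (n**4 - 15n**3 + 9n**2 + 535n - 1650) + (-2n**3 + 94n**2 - 1102n + 3410)
  n**4 - 15n**3 + 9n**2 + 535n - 1650 = (-(1/2)n - 16)(-2n**3 + 94n**2 - 1102n + 3410) + (962n**2 - 15392n + 52910)
  -2n**3 + 94n**2 - 1102n + 3410 = (-(1/481)n + 31/481)(962n**2 - 15392n + 52910) + (0)
Last nonzero remainder: 962n**2 - 15392n + 52910. Dividing through by 962 gives the monic gcd n**2 - 16n + 55.
Cancel n**2 - 16n + 55 from numerator and denominator to get the reduced form.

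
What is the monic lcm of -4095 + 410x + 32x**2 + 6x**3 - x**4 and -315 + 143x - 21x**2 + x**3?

-20475 + 6145x - 250x**2 - 2x**3 - 11x**4 + x**5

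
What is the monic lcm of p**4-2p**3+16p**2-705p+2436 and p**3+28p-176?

p**6+2p**5+52p**4-729p**3+320p**2-21276p+107184

Apply the Euclidean algorithm:
  p**4-2p**3+16p**2-705p+2436 = (p-2)(p**3+28p-176) + (-12p**2-473p+2084)
  p**3+28p-176 = (-(1/12)p+473/144)(-12p**2-473p+2084) + ((252769/144)p-252769/36)
  -12p**2-473p+2084 = (-(1728/252769)p-75024/252769)((252769/144)p-252769/36) + (0)
Last nonzero remainder: (252769/144)p-252769/36. Dividing through by 252769/144 gives the monic gcd p-4.
Then lcm(f, g) = f·g / gcd(f, g); expanding and making the result monic gives the answer.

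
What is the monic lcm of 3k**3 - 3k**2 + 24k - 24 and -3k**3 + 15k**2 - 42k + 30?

Apply the Euclidean algorithm:
  3k**3 - 3k**2 + 24k - 24 = (-1)(-3k**3 + 15k**2 - 42k + 30) + (12k**2 - 18k + 6)
  -3k**3 + 15k**2 - 42k + 30 = (-(1/4)k + 7/8)(12k**2 - 18k + 6) + (-(99/4)k + 99/4)
  12k**2 - 18k + 6 = (-(16/33)k + 8/33)(-(99/4)k + 99/4) + (0)
Last nonzero remainder: -(99/4)k + 99/4. Dividing through by -99/4 gives the monic gcd k - 1.
Then lcm(f, g) = f·g / gcd(f, g); expanding and making the result monic gives the answer.

k**5 - 5k**4 + 22k**3 - 50k**2 + 112k - 80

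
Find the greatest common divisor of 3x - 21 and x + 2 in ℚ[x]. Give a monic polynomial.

1

Euclidean algorithm in ℚ[x]:
  3x - 21 = (3)(x + 2) + (-27)
  x + 2 = (-(1/27)x - 2/27)(-27) + (0)
The last nonzero remainder is the constant -27, so the polynomials are coprime and gcd = 1.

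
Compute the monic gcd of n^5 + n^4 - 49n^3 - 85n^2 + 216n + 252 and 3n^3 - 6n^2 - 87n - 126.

n^2 - 4n - 21

Apply the Euclidean algorithm:
  n^5 + n^4 - 49n^3 - 85n^2 + 216n + 252 = ((1/3)n^2 + n - 14/3)(3n^3 - 6n^2 - 87n - 126) + (16n^2 - 64n - 336)
  3n^3 - 6n^2 - 87n - 126 = ((3/16)n + 3/8)(16n^2 - 64n - 336) + (0)
Last nonzero remainder: 16n^2 - 64n - 336. Dividing through by 16 gives the monic gcd n^2 - 4n - 21.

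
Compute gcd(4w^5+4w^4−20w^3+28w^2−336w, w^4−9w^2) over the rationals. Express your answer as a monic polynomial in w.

Repeated division with remainder:
  4w^5+4w^4−20w^3+28w^2−336w = (4w+4)(w^4−9w^2) + (16w^3+64w^2−336w)
  w^4−9w^2 = ((1/16)w−1/4)(16w^3+64w^2−336w) + (28w^2−84w)
  16w^3+64w^2−336w = ((4/7)w+4)(28w^2−84w) + (0)
Last nonzero remainder: 28w^2−84w. Dividing through by 28 gives the monic gcd w^2−3w.

w^2−3w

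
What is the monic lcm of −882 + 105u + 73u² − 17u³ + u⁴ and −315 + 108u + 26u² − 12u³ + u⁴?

Euclidean algorithm in ℚ[u]:
  u⁴ − 17u³ + 73u² + 105u − 882 = (u⁴ − 12u³ + 26u² + 108u − 315) + (−5u³ + 47u² − 3u − 567)
  u⁴ − 12u³ + 26u² + 108u − 315 = (−(1/5)u + 13/25)(−5u³ + 47u² − 3u − 567) + ((24/25)u² − (96/25)u − 504/25)
  −5u³ + 47u² − 3u − 567 = (−(125/24)u + 225/8)((24/25)u² − (96/25)u − 504/25) + (0)
Last nonzero remainder: (24/25)u² − (96/25)u − 504/25. Dividing through by 24/25 gives the monic gcd u² − 4u − 21.
Then lcm(f, g) = f·g / gcd(f, g); expanding and making the result monic gives the answer.

−13230 + 8631u − 627u² − 734u³ + 224u⁴ − 25u⁵ + u⁶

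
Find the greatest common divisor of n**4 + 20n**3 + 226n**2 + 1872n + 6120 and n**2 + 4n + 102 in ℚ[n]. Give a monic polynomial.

n**2 + 4n + 102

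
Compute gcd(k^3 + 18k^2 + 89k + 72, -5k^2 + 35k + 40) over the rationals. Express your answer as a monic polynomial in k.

k + 1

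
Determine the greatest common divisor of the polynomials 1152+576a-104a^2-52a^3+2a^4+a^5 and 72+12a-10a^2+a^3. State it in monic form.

-12-4a+a^2

Apply the Euclidean algorithm:
  a^5+2a^4-52a^3-104a^2+576a+1152 = (a^2+12a+56)(a^3-10a^2+12a+72) + (240a^2-960a-2880)
  a^3-10a^2+12a+72 = ((1/240)a-1/40)(240a^2-960a-2880) + (0)
Last nonzero remainder: 240a^2-960a-2880. Dividing through by 240 gives the monic gcd a^2-4a-12.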